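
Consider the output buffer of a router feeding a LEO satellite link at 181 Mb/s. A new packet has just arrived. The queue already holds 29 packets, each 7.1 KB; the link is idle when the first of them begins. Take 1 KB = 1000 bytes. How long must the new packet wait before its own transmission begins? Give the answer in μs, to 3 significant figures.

9100 μs

Each queued packet: L/R = 56800/181000000 = 313.812 μs.
29 queued → 9100.55 μs.
Queuing delay = 9100 μs.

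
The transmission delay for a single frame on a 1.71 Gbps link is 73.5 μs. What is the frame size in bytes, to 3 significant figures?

15700 bytes

L = R × t_tx = 1710000000 b/s × 7.35e-05 s = 125685 bits.
In bytes: 125685 / 8 = 15700 bytes.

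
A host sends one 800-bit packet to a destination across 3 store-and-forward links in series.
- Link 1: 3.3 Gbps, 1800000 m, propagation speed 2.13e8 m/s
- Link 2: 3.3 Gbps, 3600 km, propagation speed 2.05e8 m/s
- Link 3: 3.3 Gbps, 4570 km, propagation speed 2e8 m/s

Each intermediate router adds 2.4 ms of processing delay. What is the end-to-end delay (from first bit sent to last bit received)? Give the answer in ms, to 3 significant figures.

Transmission delay per hop = L/R = 800/3300000000 = 0.000242424 ms; 3 hops → 0.000727273 ms.
Propagation delays (d/s per hop): 8.4507, 17.561, 22.85 ms; sum = 48.8617 ms.
Processing at 2 router(s): 2 × 2.4 ms = 4.8 ms.
End-to-end = 53.7 ms.

53.7 ms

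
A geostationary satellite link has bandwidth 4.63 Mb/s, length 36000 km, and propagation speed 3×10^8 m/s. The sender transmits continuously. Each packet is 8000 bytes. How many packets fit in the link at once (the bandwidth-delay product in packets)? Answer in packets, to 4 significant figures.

8.681 packets

Propagation delay = 36000000 / 300000000 = 0.12 s.
BDP = R × t_prop = 4630000 × 0.12 = 555600 bits.
In packets of 64000 bits: 8.681 packets.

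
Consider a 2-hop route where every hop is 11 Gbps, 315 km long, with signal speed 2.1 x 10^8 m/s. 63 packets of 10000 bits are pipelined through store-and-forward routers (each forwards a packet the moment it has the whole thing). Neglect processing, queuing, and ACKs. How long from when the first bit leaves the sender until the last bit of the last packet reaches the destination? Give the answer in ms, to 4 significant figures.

Per-hop transmission t_tx = L/R = 10000/11000000000 = 0.000909091 ms.
Per-hop propagation t_prop = 315000/210000000 = 1.5 ms.
Pipeline fill: first packet needs 2·t_tx to clear all hops; remaining 62 packets each add one t_tx.
Total = (2+63-1)·t_tx + 2·t_prop = 64·0.000909091 + 2·1.5 = 3.058 ms.

3.058 ms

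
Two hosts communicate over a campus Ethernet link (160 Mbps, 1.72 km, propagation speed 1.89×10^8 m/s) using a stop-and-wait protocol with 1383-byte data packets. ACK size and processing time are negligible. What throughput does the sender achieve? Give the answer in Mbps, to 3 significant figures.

t_tx = L/R = 11064/160000000 = 6.915e-05 s.
t_prop = 1720/189000000 = 9.10053e-06 s; RTT = 1.82011e-05 s.
Cycle = t_tx + RTT = 8.73511e-05 s.
Throughput = L / cycle = 11064 / 8.73511e-05 = 127 Mbps.

127 Mbps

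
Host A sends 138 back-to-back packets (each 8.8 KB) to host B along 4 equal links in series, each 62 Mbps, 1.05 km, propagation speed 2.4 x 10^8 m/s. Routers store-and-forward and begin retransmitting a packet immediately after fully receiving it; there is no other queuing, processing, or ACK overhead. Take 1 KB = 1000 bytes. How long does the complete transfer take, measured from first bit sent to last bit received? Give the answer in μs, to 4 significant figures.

160100 μs

Per-hop transmission t_tx = L/R = 70400/62000000 = 1135.48 μs.
Per-hop propagation t_prop = 1050/240000000 = 4.375 μs.
Pipeline fill: first packet needs 4·t_tx to clear all hops; remaining 137 packets each add one t_tx.
Total = (4+138-1)·t_tx + 4·t_prop = 141·1135.48 + 4·4.375 = 160100 μs.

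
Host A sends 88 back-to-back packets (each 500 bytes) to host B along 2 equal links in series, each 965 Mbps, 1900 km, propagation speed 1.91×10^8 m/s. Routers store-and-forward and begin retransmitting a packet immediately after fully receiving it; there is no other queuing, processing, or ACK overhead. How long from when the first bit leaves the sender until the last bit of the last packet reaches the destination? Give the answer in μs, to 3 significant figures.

20300 μs

Per-hop transmission t_tx = L/R = 4000/965000000 = 4.14508 μs.
Per-hop propagation t_prop = 1900000/191000000 = 9947.64 μs.
Pipeline fill: first packet needs 2·t_tx to clear all hops; remaining 87 packets each add one t_tx.
Total = (2+88-1)·t_tx + 2·t_prop = 89·4.14508 + 2·9947.64 = 20300 μs.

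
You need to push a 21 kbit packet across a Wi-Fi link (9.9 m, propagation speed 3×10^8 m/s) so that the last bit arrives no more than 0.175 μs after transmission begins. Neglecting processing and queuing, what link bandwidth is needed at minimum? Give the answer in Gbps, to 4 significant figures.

Propagation delay = 9.9 / 300000000 = 0.033 μs.
Transmission budget = 0.175 − 0.033 = 0.142 μs.
R ≥ L / t_tx = 21000 bits / 1.42e-07 s = 147.9 Gbps.

147.9 Gbps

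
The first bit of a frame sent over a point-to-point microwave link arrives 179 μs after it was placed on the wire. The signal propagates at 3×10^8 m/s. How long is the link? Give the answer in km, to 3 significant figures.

53.7 km

d = s × t_prop = 300000000 × 0.000179 = 53.7 km.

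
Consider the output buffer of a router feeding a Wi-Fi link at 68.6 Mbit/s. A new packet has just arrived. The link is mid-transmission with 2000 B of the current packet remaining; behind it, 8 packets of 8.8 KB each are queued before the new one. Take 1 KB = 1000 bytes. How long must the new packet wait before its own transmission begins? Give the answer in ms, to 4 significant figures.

8.443 ms

Each queued packet: L/R = 70400/68600000 = 1.02624 ms.
8 queued → 8.20991 ms.
Plus remaining 16000 bits of current packet: 0.233236 ms.
Queuing delay = 8.443 ms.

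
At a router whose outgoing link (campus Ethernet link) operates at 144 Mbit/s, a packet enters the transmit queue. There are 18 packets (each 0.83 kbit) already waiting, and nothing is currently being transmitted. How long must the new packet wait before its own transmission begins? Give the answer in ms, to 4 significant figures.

0.1038 ms

Each queued packet: L/R = 830/144000000 = 0.00576389 ms.
18 queued → 0.10375 ms.
Queuing delay = 0.1038 ms.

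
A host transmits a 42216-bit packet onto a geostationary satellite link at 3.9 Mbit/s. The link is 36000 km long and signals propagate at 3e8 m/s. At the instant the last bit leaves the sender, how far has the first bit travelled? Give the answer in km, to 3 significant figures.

t_tx = L/R = 42216/3900000 = 0.0108246 s.
Distance = s × t_tx = 300000000 × 0.0108246 = 3250 km.

3250 km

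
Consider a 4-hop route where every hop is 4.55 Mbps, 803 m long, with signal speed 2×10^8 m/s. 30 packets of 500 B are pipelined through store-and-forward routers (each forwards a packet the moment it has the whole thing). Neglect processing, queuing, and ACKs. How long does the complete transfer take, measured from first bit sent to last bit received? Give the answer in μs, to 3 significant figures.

Per-hop transmission t_tx = L/R = 4000/4550000 = 879.121 μs.
Per-hop propagation t_prop = 803/200000000 = 4.015 μs.
Pipeline fill: first packet needs 4·t_tx to clear all hops; remaining 29 packets each add one t_tx.
Total = (4+30-1)·t_tx + 4·t_prop = 33·879.121 + 4·4.015 = 29000 μs.

29000 μs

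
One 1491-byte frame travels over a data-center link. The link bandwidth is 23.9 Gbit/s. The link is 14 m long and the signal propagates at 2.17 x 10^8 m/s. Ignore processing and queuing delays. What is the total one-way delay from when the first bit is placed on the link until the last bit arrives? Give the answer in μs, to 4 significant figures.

L = 1491 × 8 = 11928 bits.
Transmission delay = L/R = 11928 / 23900000000 = 0.499079 μs.
Propagation delay = d/s = 14 m / 217000000 m/s = 0.0645161 μs.
Total = 0.5636 μs.

0.5636 μs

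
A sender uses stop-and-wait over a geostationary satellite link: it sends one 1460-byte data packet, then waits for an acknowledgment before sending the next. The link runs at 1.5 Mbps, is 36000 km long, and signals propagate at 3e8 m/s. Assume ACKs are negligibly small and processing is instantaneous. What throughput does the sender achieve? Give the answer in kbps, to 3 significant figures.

t_tx = L/R = 11680/1500000 = 0.00778667 s.
t_prop = 36000000/300000000 = 0.12 s; RTT = 0.24 s.
Cycle = t_tx + RTT = 0.247787 s.
Throughput = L / cycle = 11680 / 0.247787 = 47.1 kbps.

47.1 kbps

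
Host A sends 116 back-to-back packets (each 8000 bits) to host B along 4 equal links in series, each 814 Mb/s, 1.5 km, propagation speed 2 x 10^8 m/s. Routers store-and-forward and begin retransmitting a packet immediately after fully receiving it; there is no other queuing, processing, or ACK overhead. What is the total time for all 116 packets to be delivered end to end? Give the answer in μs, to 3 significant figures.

1200 μs

Per-hop transmission t_tx = L/R = 8000/814000000 = 9.82801 μs.
Per-hop propagation t_prop = 1500/200000000 = 7.5 μs.
Pipeline fill: first packet needs 4·t_tx to clear all hops; remaining 115 packets each add one t_tx.
Total = (4+116-1)·t_tx + 4·t_prop = 119·9.82801 + 4·7.5 = 1200 μs.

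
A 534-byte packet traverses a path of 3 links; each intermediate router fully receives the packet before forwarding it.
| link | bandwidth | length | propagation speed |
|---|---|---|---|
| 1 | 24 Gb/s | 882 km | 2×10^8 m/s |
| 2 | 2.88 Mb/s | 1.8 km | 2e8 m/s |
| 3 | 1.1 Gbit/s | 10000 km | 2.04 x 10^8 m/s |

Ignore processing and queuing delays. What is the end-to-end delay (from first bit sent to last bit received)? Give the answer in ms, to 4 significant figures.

54.93 ms

L = 534 × 8 = 4272 bits.
Transmission delays (L/R per hop): 0.000178, 1.48333, 0.00388364 ms; sum = 1.48739 ms.
Propagation delays (d/s per hop): 4.41, 0.009, 49.0196 ms; sum = 53.4386 ms.
End-to-end = 54.93 ms.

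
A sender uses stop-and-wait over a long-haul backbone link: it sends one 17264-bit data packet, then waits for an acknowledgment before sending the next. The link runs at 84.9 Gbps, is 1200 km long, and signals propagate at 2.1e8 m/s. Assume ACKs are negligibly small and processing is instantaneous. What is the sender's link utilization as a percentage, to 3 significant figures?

t_tx = L/R = 17264/84900000000 = 2.03345e-07 s.
t_prop = 1200000/210000000 = 0.00571429 s; RTT = 0.0114286 s.
Cycle = t_tx + RTT = 0.0114288 s.
Utilization = t_tx / cycle = 2.03345e-07/0.0114288 = 0.00178 %.

0.00178 %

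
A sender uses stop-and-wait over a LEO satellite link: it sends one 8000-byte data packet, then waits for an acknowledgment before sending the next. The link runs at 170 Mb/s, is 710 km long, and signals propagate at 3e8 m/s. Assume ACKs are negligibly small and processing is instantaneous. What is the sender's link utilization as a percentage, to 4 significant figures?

7.368 %

t_tx = L/R = 64000/170000000 = 0.000376471 s.
t_prop = 710000/300000000 = 0.00236667 s; RTT = 0.00473333 s.
Cycle = t_tx + RTT = 0.0051098 s.
Utilization = t_tx / cycle = 0.000376471/0.0051098 = 7.368 %.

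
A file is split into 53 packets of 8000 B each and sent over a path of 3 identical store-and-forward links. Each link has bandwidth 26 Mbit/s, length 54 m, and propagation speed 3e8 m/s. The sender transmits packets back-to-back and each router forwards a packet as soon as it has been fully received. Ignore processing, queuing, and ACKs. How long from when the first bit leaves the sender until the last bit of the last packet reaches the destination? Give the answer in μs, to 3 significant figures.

135000 μs

Per-hop transmission t_tx = L/R = 64000/26000000 = 2461.54 μs.
Per-hop propagation t_prop = 54/300000000 = 0.18 μs.
Pipeline fill: first packet needs 3·t_tx to clear all hops; remaining 52 packets each add one t_tx.
Total = (3+53-1)·t_tx + 3·t_prop = 55·2461.54 + 3·0.18 = 135000 μs.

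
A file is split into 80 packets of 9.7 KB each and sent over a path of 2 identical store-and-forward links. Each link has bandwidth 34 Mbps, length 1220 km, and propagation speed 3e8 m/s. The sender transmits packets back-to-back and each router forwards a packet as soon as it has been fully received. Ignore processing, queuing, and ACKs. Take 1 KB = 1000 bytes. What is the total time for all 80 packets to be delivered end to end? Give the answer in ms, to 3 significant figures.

193 ms

Per-hop transmission t_tx = L/R = 77600/34000000 = 2.28235 ms.
Per-hop propagation t_prop = 1220000/300000000 = 4.06667 ms.
Pipeline fill: first packet needs 2·t_tx to clear all hops; remaining 79 packets each add one t_tx.
Total = (2+80-1)·t_tx + 2·t_prop = 81·2.28235 + 2·4.06667 = 193 ms.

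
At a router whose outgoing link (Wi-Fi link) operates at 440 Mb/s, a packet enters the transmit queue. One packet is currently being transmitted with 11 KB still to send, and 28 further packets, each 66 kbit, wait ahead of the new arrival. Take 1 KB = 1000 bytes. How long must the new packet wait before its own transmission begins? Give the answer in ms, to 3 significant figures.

4.40 ms

Each queued packet: L/R = 66000/440000000 = 0.15 ms.
28 queued → 4.2 ms.
Plus remaining 88000 bits of current packet: 0.2 ms.
Queuing delay = 4.40 ms.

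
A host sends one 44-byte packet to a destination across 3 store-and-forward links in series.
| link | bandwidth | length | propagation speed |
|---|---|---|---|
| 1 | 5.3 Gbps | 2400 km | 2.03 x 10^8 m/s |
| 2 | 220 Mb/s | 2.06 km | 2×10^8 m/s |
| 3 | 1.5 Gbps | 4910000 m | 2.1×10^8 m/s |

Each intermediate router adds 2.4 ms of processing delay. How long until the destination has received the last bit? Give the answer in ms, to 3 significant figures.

L = 44 × 8 = 352 bits.
Transmission delays (L/R per hop): 6.64151e-05, 0.0016, 0.000234667 ms; sum = 0.00190108 ms.
Propagation delays (d/s per hop): 11.8227, 0.0103, 23.381 ms; sum = 35.2139 ms.
Processing at 2 router(s): 2 × 2.4 ms = 4.8 ms.
End-to-end = 40.0 ms.

40.0 ms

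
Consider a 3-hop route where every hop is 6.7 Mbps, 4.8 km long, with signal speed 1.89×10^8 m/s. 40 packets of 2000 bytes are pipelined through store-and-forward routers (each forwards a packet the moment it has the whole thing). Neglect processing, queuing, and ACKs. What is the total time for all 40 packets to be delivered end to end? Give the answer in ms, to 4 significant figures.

100.4 ms

Per-hop transmission t_tx = L/R = 16000/6700000 = 2.38806 ms.
Per-hop propagation t_prop = 4800/189000000 = 0.0253968 ms.
Pipeline fill: first packet needs 3·t_tx to clear all hops; remaining 39 packets each add one t_tx.
Total = (3+40-1)·t_tx + 3·t_prop = 42·2.38806 + 3·0.0253968 = 100.4 ms.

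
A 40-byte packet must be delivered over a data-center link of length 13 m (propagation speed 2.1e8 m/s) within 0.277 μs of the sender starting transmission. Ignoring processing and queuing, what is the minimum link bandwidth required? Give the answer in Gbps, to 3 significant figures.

L = 320 bits.
Propagation delay = 13 / 210000000 = 0.0619048 μs.
Transmission budget = 0.277 − 0.0619048 = 0.215095 μs.
R ≥ L / t_tx = 320 bits / 2.15095e-07 s = 1.49 Gbps.

1.49 Gbps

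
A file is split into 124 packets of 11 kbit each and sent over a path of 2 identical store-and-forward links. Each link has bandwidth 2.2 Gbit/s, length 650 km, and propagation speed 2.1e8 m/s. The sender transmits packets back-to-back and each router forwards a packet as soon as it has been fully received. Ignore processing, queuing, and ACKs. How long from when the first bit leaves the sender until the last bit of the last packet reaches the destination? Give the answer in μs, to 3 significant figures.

6820 μs

Per-hop transmission t_tx = L/R = 11000/2200000000 = 5 μs.
Per-hop propagation t_prop = 650000/210000000 = 3095.24 μs.
Pipeline fill: first packet needs 2·t_tx to clear all hops; remaining 123 packets each add one t_tx.
Total = (2+124-1)·t_tx + 2·t_prop = 125·5 + 2·3095.24 = 6820 μs.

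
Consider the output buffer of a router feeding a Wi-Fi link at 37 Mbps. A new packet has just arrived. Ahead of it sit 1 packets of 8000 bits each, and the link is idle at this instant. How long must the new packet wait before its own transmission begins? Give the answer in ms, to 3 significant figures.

Each queued packet: L/R = 8000/37000000 = 0.216216 ms.
1 queued → 0.216216 ms.
Queuing delay = 0.216 ms.

0.216 ms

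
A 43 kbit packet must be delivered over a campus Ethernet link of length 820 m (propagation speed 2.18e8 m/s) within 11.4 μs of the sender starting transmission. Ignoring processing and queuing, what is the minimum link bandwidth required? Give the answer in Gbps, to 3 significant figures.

Propagation delay = 820 / 2.18e+08 = 3.76147 μs.
Transmission budget = 11.4 − 3.76147 = 7.63853 μs.
R ≥ L / t_tx = 43000 bits / 7.63853e-06 s = 5.63 Gbps.

5.63 Gbps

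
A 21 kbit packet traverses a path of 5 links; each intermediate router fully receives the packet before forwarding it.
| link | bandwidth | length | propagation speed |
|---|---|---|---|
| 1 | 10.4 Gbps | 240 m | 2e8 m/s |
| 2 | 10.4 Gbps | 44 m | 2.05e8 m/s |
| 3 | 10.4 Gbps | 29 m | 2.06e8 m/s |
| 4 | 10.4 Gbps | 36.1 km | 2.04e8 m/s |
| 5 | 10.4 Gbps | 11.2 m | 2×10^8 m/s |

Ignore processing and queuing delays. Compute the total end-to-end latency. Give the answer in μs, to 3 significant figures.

189 μs

L = 21000 bits.
Transmission delay per hop = L/R = 21000/10400000000 = 2.01923 μs; 5 hops → 10.0962 μs.
Propagation delays (d/s per hop): 1.2, 0.214634, 0.140777, 176.961, 0.056 μs; sum = 178.572 μs.
End-to-end = 189 μs.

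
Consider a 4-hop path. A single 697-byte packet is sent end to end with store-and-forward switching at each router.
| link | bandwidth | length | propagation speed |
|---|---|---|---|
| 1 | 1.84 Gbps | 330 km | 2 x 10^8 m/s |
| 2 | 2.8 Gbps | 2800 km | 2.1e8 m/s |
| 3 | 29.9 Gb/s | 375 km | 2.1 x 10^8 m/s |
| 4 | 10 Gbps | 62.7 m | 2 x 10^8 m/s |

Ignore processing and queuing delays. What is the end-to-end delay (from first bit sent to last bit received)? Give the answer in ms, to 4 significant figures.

16.78 ms

L = 697 × 8 = 5576 bits.
Transmission delays (L/R per hop): 0.00303043, 0.00199143, 0.000186488, 0.0005576 ms; sum = 0.00576595 ms.
Propagation delays (d/s per hop): 1.65, 13.3333, 1.78571, 0.0003135 ms; sum = 16.7694 ms.
End-to-end = 16.78 ms.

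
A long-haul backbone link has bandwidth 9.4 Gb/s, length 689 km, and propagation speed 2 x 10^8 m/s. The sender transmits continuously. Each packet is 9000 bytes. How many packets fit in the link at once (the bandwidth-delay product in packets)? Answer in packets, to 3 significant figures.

Propagation delay = 689000 / 200000000 = 0.003445 s.
BDP = R × t_prop = 9400000000 × 0.003445 = 32383000 bits.
In packets of 72000 bits: 450 packets.

450 packets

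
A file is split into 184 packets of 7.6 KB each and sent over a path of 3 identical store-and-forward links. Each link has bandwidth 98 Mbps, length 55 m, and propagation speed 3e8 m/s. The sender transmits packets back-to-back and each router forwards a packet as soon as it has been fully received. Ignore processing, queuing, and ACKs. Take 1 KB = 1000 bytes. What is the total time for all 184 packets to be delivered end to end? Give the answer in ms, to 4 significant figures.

Per-hop transmission t_tx = L/R = 60800/98000000 = 0.620408 ms.
Per-hop propagation t_prop = 55/300000000 = 0.000183333 ms.
Pipeline fill: first packet needs 3·t_tx to clear all hops; remaining 183 packets each add one t_tx.
Total = (3+184-1)·t_tx + 3·t_prop = 186·0.620408 + 3·0.000183333 = 115.4 ms.

115.4 ms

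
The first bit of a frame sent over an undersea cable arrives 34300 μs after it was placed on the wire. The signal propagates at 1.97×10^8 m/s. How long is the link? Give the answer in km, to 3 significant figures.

d = s × t_prop = 197000000 × 0.0343 = 6760 km.

6760 km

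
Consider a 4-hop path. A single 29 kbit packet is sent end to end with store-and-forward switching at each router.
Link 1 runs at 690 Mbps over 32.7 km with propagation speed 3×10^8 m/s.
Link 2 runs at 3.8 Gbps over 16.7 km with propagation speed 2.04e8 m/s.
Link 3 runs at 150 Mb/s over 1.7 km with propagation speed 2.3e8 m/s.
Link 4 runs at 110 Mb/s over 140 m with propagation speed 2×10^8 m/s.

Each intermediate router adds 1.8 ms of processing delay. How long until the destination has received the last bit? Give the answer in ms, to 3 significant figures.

L = 29000 bits.
Transmission delays (L/R per hop): 0.042029, 0.00763158, 0.193333, 0.263636 ms; sum = 0.50663 ms.
Propagation delays (d/s per hop): 0.109, 0.0818627, 0.0073913, 0.0007 ms; sum = 0.198954 ms.
Processing at 3 router(s): 3 × 1.8 ms = 5.4 ms.
End-to-end = 6.11 ms.

6.11 ms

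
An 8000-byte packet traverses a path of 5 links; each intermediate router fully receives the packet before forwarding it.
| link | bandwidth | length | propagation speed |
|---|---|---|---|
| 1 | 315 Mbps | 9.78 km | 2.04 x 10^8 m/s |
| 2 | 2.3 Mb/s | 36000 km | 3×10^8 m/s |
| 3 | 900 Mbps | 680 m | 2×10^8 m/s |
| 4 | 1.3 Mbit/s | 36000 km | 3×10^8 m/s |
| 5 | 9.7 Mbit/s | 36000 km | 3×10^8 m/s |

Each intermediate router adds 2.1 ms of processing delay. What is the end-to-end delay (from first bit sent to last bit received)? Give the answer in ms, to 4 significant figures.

452.4 ms

L = 8000 × 8 = 64000 bits.
Transmission delays (L/R per hop): 0.203175, 27.8261, 0.0711111, 49.2308, 6.59794 ms; sum = 83.9291 ms.
Propagation delays (d/s per hop): 0.0479412, 120, 0.0034, 120, 120 ms; sum = 360.051 ms.
Processing at 4 router(s): 4 × 2.1 ms = 8.4 ms.
End-to-end = 452.4 ms.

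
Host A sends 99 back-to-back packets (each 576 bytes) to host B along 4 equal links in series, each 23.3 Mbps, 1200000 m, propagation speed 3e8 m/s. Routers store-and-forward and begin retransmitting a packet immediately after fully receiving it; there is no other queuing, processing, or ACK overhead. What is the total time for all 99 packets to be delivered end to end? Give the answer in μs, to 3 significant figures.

Per-hop transmission t_tx = L/R = 4608/23300000 = 197.768 μs.
Per-hop propagation t_prop = 1200000/300000000 = 4000 μs.
Pipeline fill: first packet needs 4·t_tx to clear all hops; remaining 98 packets each add one t_tx.
Total = (4+99-1)·t_tx + 4·t_prop = 102·197.768 + 4·4000 = 36200 μs.

36200 μs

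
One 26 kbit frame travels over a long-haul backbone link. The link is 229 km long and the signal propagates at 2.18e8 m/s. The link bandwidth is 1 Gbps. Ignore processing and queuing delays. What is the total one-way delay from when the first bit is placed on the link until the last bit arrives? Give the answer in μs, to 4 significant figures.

1076 μs

L = 26000 bits.
Transmission delay = L/R = 26000 / 1000000000 = 26 μs.
Propagation delay = d/s = 229000 m / 2.18e+08 m/s = 1050.46 μs.
Total = 1076 μs.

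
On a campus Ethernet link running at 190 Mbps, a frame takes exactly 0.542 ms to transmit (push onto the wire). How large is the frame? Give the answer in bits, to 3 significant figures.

L = R × t_tx = 190000000 b/s × 0.000542 s = 102980 bits.

103000 bits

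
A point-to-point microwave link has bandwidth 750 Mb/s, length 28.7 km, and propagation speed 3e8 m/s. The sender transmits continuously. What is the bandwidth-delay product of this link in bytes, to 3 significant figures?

Propagation delay = 28700 / 300000000 = 9.56667e-05 s.
BDP = R × t_prop = 750000000 × 9.56667e-05 = 71750 bits.
In bytes: 71750/8 = 8970 bytes.

8970 bytes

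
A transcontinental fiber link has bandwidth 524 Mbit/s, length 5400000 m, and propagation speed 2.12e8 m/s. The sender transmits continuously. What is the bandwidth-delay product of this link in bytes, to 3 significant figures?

Propagation delay = 5400000 / 212000000 = 0.0254717 s.
BDP = R × t_prop = 524000000 × 0.0254717 = 13347200 bits.
In bytes: 13347200/8 = 1670000 bytes.

1670000 bytes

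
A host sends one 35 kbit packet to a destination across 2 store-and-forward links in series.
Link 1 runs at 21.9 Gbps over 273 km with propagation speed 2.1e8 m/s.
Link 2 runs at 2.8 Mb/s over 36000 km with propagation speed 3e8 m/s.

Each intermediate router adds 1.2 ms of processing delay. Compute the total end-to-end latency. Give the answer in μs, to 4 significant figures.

135000 μs

L = 35000 bits.
Transmission delays (L/R per hop): 1.59817, 12500 μs; sum = 12501.6 μs.
Propagation delays (d/s per hop): 1300, 120000 μs; sum = 121300 μs.
Processing at 1 router(s): 1 × 1.2 ms = 1200 μs.
End-to-end = 135000 μs.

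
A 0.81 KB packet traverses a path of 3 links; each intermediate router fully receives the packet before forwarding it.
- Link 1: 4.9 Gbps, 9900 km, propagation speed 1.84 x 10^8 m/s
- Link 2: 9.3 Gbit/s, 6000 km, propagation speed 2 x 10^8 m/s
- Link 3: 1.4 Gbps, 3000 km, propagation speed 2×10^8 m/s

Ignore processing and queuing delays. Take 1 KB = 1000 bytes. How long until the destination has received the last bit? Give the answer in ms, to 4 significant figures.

L = 6480 bits.
Transmission delays (L/R per hop): 0.00132245, 0.000696774, 0.00462857 ms; sum = 0.00664779 ms.
Propagation delays (d/s per hop): 53.8043, 30, 15 ms; sum = 98.8043 ms.
End-to-end = 98.81 ms.

98.81 ms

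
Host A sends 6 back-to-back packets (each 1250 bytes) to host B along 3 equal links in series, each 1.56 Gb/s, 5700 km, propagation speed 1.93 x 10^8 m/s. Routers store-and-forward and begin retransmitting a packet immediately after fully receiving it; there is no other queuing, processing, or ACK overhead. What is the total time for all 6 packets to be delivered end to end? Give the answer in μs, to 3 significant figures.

88700 μs

Per-hop transmission t_tx = L/R = 10000/1560000000 = 6.41026 μs.
Per-hop propagation t_prop = 5700000/193000000 = 29533.7 μs.
Pipeline fill: first packet needs 3·t_tx to clear all hops; remaining 5 packets each add one t_tx.
Total = (3+6-1)·t_tx + 3·t_prop = 8·6.41026 + 3·29533.7 = 88700 μs.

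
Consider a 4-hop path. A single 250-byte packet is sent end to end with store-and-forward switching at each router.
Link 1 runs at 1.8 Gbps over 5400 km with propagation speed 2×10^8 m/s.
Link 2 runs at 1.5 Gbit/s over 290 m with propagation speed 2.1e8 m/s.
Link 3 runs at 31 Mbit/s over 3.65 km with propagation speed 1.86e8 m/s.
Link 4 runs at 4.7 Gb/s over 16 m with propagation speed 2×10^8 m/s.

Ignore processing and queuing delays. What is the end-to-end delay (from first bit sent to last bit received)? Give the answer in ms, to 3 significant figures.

27.1 ms

L = 250 × 8 = 2000 bits.
Transmission delays (L/R per hop): 0.00111111, 0.00133333, 0.0645161, 0.000425532 ms; sum = 0.0673861 ms.
Propagation delays (d/s per hop): 27, 0.00138095, 0.0196237, 8e-05 ms; sum = 27.0211 ms.
End-to-end = 27.1 ms.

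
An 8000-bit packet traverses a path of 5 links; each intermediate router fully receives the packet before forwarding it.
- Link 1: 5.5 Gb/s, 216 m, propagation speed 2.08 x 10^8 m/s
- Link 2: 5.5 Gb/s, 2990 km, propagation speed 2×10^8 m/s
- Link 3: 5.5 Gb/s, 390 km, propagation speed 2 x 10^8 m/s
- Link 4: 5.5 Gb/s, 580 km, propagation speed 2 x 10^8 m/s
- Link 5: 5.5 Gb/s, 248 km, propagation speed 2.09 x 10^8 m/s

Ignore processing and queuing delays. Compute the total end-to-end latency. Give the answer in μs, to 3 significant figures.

21000 μs

Transmission delay per hop = L/R = 8000/5500000000 = 1.45455 μs; 5 hops → 7.27273 μs.
Propagation delays (d/s per hop): 1.03846, 14950, 1950, 2900, 1186.6 μs; sum = 20987.6 μs.
End-to-end = 21000 μs.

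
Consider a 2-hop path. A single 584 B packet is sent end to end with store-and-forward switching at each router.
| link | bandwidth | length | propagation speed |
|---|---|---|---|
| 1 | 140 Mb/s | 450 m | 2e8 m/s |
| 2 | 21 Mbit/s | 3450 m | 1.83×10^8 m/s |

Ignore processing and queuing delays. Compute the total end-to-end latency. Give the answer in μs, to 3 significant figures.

277 μs

L = 584 × 8 = 4672 bits.
Transmission delays (L/R per hop): 33.3714, 222.476 μs; sum = 255.848 μs.
Propagation delays (d/s per hop): 2.25, 18.8525 μs; sum = 21.1025 μs.
End-to-end = 277 μs.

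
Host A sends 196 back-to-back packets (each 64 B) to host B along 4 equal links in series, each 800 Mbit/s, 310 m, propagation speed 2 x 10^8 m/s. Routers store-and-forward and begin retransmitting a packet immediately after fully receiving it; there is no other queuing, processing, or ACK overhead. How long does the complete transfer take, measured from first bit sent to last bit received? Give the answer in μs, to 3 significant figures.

Per-hop transmission t_tx = L/R = 512/800000000 = 0.64 μs.
Per-hop propagation t_prop = 310/200000000 = 1.55 μs.
Pipeline fill: first packet needs 4·t_tx to clear all hops; remaining 195 packets each add one t_tx.
Total = (4+196-1)·t_tx + 4·t_prop = 199·0.64 + 4·1.55 = 134 μs.

134 μs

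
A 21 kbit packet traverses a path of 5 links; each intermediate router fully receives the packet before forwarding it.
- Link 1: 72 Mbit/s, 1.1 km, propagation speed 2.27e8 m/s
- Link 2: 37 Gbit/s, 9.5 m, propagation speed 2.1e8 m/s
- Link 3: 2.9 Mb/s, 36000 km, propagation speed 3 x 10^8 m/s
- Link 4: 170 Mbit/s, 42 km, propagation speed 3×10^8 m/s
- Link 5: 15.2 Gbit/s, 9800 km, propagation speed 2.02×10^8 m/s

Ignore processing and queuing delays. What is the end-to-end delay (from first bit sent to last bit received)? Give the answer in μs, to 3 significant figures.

L = 21000 bits.
Transmission delays (L/R per hop): 291.667, 0.567568, 7241.38, 123.529, 1.38158 μs; sum = 7658.52 μs.
Propagation delays (d/s per hop): 4.84581, 0.0452381, 120000, 140, 48514.9 μs; sum = 168660 μs.
End-to-end = 176000 μs.

176000 μs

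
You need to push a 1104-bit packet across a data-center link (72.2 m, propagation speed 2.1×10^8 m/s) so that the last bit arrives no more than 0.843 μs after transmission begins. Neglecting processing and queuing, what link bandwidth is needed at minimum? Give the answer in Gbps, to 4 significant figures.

2.212 Gbps

Propagation delay = 72.2 / 210000000 = 0.34381 μs.
Transmission budget = 0.843 − 0.34381 = 0.49919 μs.
R ≥ L / t_tx = 1104 bits / 4.9919e-07 s = 2.212 Gbps.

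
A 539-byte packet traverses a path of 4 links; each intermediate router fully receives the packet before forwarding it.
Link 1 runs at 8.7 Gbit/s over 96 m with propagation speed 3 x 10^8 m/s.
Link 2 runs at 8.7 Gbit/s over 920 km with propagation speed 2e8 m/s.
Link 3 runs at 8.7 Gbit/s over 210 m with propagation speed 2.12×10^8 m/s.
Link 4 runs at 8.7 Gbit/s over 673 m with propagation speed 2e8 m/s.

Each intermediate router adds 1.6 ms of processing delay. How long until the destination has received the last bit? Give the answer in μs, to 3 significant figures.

9410 μs

L = 539 × 8 = 4312 bits.
Transmission delay per hop = L/R = 4312/8700000000 = 0.495632 μs; 4 hops → 1.98253 μs.
Propagation delays (d/s per hop): 0.32, 4600, 0.990566, 3.365 μs; sum = 4604.68 μs.
Processing at 3 router(s): 3 × 1.6 ms = 4800 μs.
End-to-end = 9410 μs.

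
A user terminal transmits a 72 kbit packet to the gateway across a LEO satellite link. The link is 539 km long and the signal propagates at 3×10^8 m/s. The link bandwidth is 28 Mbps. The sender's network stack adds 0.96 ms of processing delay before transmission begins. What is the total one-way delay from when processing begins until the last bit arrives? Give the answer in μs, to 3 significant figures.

L = 72000 bits.
Transmission delay = L/R = 72000 / 28000000 = 2571.43 μs.
Propagation delay = d/s = 539000 m / 300000000 m/s = 1796.67 μs.
Plus processing delay 0.96 ms = 960 μs.
Total = 5330 μs.

5330 μs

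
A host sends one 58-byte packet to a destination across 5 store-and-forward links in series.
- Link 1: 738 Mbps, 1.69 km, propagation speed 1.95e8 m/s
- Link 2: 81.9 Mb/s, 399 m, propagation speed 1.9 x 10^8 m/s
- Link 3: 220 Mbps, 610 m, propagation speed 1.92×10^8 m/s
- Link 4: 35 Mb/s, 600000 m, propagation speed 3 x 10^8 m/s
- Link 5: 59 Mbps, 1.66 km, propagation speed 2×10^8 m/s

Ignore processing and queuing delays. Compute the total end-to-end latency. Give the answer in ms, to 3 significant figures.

2.05 ms

L = 58 × 8 = 464 bits.
Transmission delays (L/R per hop): 0.000628726, 0.00566545, 0.00210909, 0.0132571, 0.00786441 ms; sum = 0.0295248 ms.
Propagation delays (d/s per hop): 0.00866667, 0.0021, 0.00317708, 2, 0.0083 ms; sum = 2.02224 ms.
End-to-end = 2.05 ms.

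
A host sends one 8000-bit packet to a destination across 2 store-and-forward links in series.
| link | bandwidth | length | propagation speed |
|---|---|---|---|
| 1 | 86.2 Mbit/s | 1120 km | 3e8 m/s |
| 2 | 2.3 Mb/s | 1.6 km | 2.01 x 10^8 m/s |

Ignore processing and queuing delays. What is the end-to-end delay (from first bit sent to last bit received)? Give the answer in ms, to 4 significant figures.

Transmission delays (L/R per hop): 0.0928074, 3.47826 ms; sum = 3.57107 ms.
Propagation delays (d/s per hop): 3.73333, 0.0079602 ms; sum = 3.74129 ms.
End-to-end = 7.312 ms.

7.312 ms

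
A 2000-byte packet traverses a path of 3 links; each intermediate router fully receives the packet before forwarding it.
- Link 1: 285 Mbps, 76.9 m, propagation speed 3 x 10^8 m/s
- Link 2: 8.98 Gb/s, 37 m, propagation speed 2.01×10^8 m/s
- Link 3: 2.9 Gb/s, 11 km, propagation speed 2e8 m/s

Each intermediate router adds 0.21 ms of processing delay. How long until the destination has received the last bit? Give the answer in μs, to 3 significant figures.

L = 2000 × 8 = 16000 bits.
Transmission delays (L/R per hop): 56.1404, 1.78174, 5.51724 μs; sum = 63.4393 μs.
Propagation delays (d/s per hop): 0.256333, 0.18408, 55 μs; sum = 55.4404 μs.
Processing at 2 router(s): 2 × 0.21 ms = 420 μs.
End-to-end = 539 μs.

539 μs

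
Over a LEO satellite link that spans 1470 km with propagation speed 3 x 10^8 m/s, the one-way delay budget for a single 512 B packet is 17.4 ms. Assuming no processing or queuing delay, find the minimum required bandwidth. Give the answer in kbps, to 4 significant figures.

327.7 kbps

L = 4096 bits.
Propagation delay = 1470000 / 300000000 = 4.9 ms.
Transmission budget = 17.4 − 4.9 = 12.5 ms.
R ≥ L / t_tx = 4096 bits / 0.0125 s = 327.7 kbps.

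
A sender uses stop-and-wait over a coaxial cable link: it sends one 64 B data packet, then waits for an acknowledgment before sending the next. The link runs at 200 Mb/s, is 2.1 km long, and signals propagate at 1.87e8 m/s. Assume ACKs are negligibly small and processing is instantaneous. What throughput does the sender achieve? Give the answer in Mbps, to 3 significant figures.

20.5 Mbps

t_tx = L/R = 512/200000000 = 2.56e-06 s.
t_prop = 2100/187000000 = 1.12299e-05 s; RTT = 2.24599e-05 s.
Cycle = t_tx + RTT = 2.50199e-05 s.
Throughput = L / cycle = 512 / 2.50199e-05 = 20.5 Mbps.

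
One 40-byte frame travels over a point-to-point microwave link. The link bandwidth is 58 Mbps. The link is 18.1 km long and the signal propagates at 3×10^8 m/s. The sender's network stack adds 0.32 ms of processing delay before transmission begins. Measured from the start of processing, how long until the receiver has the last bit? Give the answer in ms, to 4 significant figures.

L = 40 × 8 = 320 bits.
Transmission delay = L/R = 320 / 58000000 = 0.00551724 ms.
Propagation delay = d/s = 18100 m / 300000000 m/s = 0.0603333 ms.
Plus processing delay 0.32 ms = 0.32 ms.
Total = 0.3859 ms.

0.3859 ms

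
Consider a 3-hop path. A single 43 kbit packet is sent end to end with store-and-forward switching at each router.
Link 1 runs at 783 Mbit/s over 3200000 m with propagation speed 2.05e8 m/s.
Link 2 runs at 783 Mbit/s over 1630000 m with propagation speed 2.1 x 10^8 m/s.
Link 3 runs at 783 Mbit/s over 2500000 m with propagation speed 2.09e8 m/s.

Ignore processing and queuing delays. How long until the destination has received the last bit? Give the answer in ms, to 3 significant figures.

35.5 ms

L = 43000 bits.
Transmission delay per hop = L/R = 43000/783000000 = 0.054917 ms; 3 hops → 0.164751 ms.
Propagation delays (d/s per hop): 15.6098, 7.7619, 11.9617 ms; sum = 35.3334 ms.
End-to-end = 35.5 ms.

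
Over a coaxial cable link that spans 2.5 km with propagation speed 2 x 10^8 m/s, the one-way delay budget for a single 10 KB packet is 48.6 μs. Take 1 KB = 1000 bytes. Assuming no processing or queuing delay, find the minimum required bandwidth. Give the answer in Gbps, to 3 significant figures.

L = 80000 bits.
Propagation delay = 2500 / 200000000 = 12.5 μs.
Transmission budget = 48.6 − 12.5 = 36.1 μs.
R ≥ L / t_tx = 80000 bits / 3.61e-05 s = 2.22 Gbps.

2.22 Gbps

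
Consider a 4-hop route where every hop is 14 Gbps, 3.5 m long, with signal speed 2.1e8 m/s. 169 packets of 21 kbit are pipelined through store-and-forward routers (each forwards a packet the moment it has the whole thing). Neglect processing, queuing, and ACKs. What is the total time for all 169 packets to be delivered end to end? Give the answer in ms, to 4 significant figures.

Per-hop transmission t_tx = L/R = 21000/14000000000 = 0.0015 ms.
Per-hop propagation t_prop = 3.5/210000000 = 1.66667e-05 ms.
Pipeline fill: first packet needs 4·t_tx to clear all hops; remaining 168 packets each add one t_tx.
Total = (4+169-1)·t_tx + 4·t_prop = 172·0.0015 + 4·1.66667e-05 = 0.2581 ms.

0.2581 ms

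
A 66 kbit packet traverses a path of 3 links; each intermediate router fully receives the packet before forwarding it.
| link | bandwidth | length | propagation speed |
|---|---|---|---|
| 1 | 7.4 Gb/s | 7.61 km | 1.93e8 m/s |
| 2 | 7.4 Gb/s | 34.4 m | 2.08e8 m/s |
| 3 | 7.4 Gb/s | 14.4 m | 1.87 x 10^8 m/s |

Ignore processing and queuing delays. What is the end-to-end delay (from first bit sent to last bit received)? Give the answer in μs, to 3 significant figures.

L = 66000 bits.
Transmission delay per hop = L/R = 66000/7400000000 = 8.91892 μs; 3 hops → 26.7568 μs.
Propagation delays (d/s per hop): 39.4301, 0.165385, 0.0770053 μs; sum = 39.6724 μs.
End-to-end = 66.4 μs.

66.4 μs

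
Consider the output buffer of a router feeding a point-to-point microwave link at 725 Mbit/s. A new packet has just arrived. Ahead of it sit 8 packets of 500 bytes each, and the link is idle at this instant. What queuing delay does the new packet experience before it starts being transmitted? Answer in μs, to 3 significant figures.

44.1 μs

Each queued packet: L/R = 4000/725000000 = 5.51724 μs.
8 queued → 44.1379 μs.
Queuing delay = 44.1 μs.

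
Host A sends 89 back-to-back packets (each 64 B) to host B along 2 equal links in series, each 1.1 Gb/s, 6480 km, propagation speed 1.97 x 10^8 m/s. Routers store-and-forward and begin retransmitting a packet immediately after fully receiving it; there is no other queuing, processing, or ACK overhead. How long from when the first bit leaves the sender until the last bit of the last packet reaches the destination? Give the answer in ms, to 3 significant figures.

Per-hop transmission t_tx = L/R = 512/1100000000 = 0.000465455 ms.
Per-hop propagation t_prop = 6480000/197000000 = 32.8934 ms.
Pipeline fill: first packet needs 2·t_tx to clear all hops; remaining 88 packets each add one t_tx.
Total = (2+89-1)·t_tx + 2·t_prop = 90·0.000465455 + 2·32.8934 = 65.8 ms.

65.8 ms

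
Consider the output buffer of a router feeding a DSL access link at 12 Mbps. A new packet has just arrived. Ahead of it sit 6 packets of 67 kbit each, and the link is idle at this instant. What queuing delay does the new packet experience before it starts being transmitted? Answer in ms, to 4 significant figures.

33.50 ms

Each queued packet: L/R = 67000/12000000 = 5.58333 ms.
6 queued → 33.5 ms.
Queuing delay = 33.50 ms.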